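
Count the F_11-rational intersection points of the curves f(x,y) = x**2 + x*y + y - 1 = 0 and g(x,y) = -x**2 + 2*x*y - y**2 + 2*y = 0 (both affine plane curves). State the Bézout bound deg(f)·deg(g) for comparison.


Common zeros: {(2, 10), (4, 8)}; count = 2; Bézout bound = 4.

deg(f) = 2, deg(g) = 2, so Bézout bound = 4.
Scan x ∈ F_11. For each x, list the y ∈ F_11 with f(x, y) ≡ 0 and those with g(x, y) ≡ 0 (mod 11); the common zeros in that column are the intersection.
  x = 0: f ≡ 0 at y ∈ {1}; g ≡ 0 at y ∈ {0, 2}; common: ∅.
  x = 1: f ≡ 0 at y ∈ {0}; g ≡ 0 at y ∈ {7, 8}; common: ∅.
  x = 2: f ≡ 0 at y ∈ {10}; g ≡ 0 at y ∈ {7, 10}; common: {10}.
  x = 3: f ≡ 0 at y ∈ {9}; g ≡ 0 at y ∈ ∅; common: ∅.
  x = 4: f ≡ 0 at y ∈ {8}; g ≡ 0 at y ∈ {2, 8}; common: {8}.
  x = 5: f ≡ 0 at y ∈ {7}; g ≡ 0 at y ∈ {6}; common: ∅.
  x = 6: f ≡ 0 at y ∈ {6}; g ≡ 0 at y ∈ ∅; common: ∅.
  x = 7: f ≡ 0 at y ∈ {5}; g ≡ 0 at y ∈ {6, 10}; common: ∅.
  x = 8: f ≡ 0 at y ∈ {4}; g ≡ 0 at y ∈ ∅; common: ∅.
  x = 9: f ≡ 0 at y ∈ {3}; g ≡ 0 at y ∈ ∅; common: ∅.
  x = 10: f ≡ 0 at y ∈ {0, 1, 2, 3, 4, 5, 6, 7, 8, 9, 10}; g ≡ 0 at y ∈ ∅; common: ∅.
Collecting: common zeros = {(2, 10), (4, 8)}, so the count is 2.
Comparison with the Bézout bound: 2 ≤ 4 = deg(f)·deg(g), as expected for curves with no common component (the affine F_11-count falls short of the bound because intersections may lie at infinity, over extension fields, or carry multiplicity).


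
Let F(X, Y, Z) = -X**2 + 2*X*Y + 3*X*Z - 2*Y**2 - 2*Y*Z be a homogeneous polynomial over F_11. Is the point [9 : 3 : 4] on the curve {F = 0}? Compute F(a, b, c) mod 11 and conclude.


F(9,3,4) ≡ 6 (mod 11); P is NOT on the curve.

Evaluate F(9, 3, 4) term-by-term (mod 11).
  -X**2 ↦ -1·81·1·1 = -81
  2*X*Y ↦ 2·9·3·1 = 54
  3*X*Z ↦ 3·9·1·4 = 108
  -2*Y**2 ↦ -2·1·9·1 = -18
  -2*Y*Z ↦ -2·1·3·4 = -24
Sum: F(9, 3, 4) = (-81) + (54) + (108) + (-18) + (-24) = 39.
Reducing mod 11: 39 ≡ 6 (mod 11).
Since F(a, b, c) ≡ 6 ≠ 0 (mod 11), P does NOT lie on the curve.


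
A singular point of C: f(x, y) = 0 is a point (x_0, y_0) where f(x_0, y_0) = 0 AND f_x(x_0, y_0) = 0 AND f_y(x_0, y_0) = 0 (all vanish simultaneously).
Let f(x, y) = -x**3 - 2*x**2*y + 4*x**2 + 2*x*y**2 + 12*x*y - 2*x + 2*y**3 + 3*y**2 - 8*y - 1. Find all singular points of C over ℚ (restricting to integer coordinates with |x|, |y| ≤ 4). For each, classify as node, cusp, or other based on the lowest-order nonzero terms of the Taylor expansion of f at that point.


Singular points: {(2, -1)}; classification: cusp.

Compute partial derivatives:
  f_x = -3*x**2 - 4*x*y + 8*x + 2*y**2 + 12*y - 2.
  f_y = -2*x**2 + 4*x*y + 12*x + 6*y**2 + 6*y - 8.
Scan x_0 ∈ {−4, ..., 4}. For each x_0, f_y(x_0, y) is a polynomial in y; find its integer roots y ∈ {−4, ..., 4}, then test f_x and f at those candidates.
  x = -4: f_y(-4, y) = 6*y**2 - 10*y - 88; no integer root y with |y| ≤ 4.
  x = -3: f_y(-3, y) = 6*y**2 - 6*y - 62; no integer root y with |y| ≤ 4.
  x = -2: f_y(-2, y) = 6*y**2 - 2*y - 40; no integer root y with |y| ≤ 4.
  x = -1: f_y(-1, y) = 6*y**2 + 2*y - 22; no integer root y with |y| ≤ 4.
  x = 0: f_y(0, y) = 6*y**2 + 6*y - 8; no integer root y with |y| ≤ 4.
  x = 1: f_y(1, y) = 6*y**2 + 10*y + 2; no integer root y with |y| ≤ 4.
  x = 2: f_y(2, y) = 6*y**2 + 14*y + 8; vanishes at y ∈ {-1}. (2, -1): f_x = 0, f = 0 — SINGULAR.
  x = 3: f_y(3, y) = 6*y**2 + 18*y + 10; no integer root y with |y| ≤ 4.
  x = 4: f_y(4, y) = 6*y**2 + 22*y + 8; no integer root y with |y| ≤ 4.
Only singular point on the grid: (2, -1).
Classify: substitute x = 2 + u, y = -1 + v and expand: f = -u**3 - 2*u**2*v + 2*u*v**2 + 2*v**3 + v**2.
No constant or linear terms (consistent with a singular point). Quadratic part: v**2. Cubic part: -u**3 - 2*u**2*v + 2*u*v**2 + 2*v**3.
The quadratic part v**2 is a perfect square, so there is a single (double) tangent line v = 0, i.e. y = -1. Restricting the cubic part to that line (v = 0) leaves -u**3 ≠ 0, so f is not divisible by v and the branch is v² ≈ u**3 to lowest order — this is a cusp.
Classification: cusp.


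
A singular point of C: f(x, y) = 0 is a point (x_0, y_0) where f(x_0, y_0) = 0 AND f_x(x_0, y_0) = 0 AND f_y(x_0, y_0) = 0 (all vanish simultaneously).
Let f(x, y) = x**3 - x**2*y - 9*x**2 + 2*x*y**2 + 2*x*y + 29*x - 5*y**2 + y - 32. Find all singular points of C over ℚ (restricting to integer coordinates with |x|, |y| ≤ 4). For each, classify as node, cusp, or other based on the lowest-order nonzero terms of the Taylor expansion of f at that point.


Singular points: {(3, 1)}; classification: node.

Compute partial derivatives:
  f_x = 3*x**2 - 2*x*y - 18*x + 2*y**2 + 2*y + 29.
  f_y = -x**2 + 4*x*y + 2*x - 10*y + 1.
Scan x_0 ∈ {−4, ..., 4}. For each x_0, f_y(x_0, y) is a polynomial in y; find its integer roots y ∈ {−4, ..., 4}, then test f_x and f at those candidates.
  x = -4: f_y(-4, y) = -26*y - 23; no integer root y with |y| ≤ 4.
  x = -3: f_y(-3, y) = -22*y - 14; no integer root y with |y| ≤ 4.
  x = -2: f_y(-2, y) = -18*y - 7; no integer root y with |y| ≤ 4.
  x = -1: f_y(-1, y) = -14*y - 2; no integer root y with |y| ≤ 4.
  x = 0: f_y(0, y) = 1 - 10*y; no integer root y with |y| ≤ 4.
  x = 1: f_y(1, y) = 2 - 6*y; no integer root y with |y| ≤ 4.
  x = 2: f_y(2, y) = 1 - 2*y; no integer root y with |y| ≤ 4.
  x = 3: f_y(3, y) = 2*y - 2; vanishes at y ∈ {1}. (3, 1): f_x = 0, f = 0 — SINGULAR.
  x = 4: f_y(4, y) = 6*y - 7; no integer root y with |y| ≤ 4.
Only singular point on the grid: (3, 1).
Classify: substitute x = 3 + u, y = 1 + v and expand: f = u**3 - u**2*v - u**2 + 2*u*v**2 + v**2.
No constant or linear terms (consistent with a singular point). Quadratic part: -u**2 + v**2. Cubic part: u**3 - u**2*v + 2*u*v**2.
The quadratic part v**2 - u**2 = (v − u)(v + u) splits into two distinct linear factors, so there are two distinct tangent lines y − 1 = ±(x − 3) — this is a node (ordinary double point).
Classification: node.


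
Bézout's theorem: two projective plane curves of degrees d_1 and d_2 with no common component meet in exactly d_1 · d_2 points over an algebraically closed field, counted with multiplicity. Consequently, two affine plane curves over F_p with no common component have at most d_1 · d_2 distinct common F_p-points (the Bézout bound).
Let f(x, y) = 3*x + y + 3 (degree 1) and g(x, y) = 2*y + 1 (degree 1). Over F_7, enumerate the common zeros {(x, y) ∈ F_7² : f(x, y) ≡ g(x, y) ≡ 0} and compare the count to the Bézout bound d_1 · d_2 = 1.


Common zeros: {(5, 3)}; count = 1; Bézout bound = 1.

deg(f) = 1, deg(g) = 1, so Bézout bound = 1.
Scan x ∈ F_7. For each x, list the y ∈ F_7 with f(x, y) ≡ 0 and those with g(x, y) ≡ 0 (mod 7); the common zeros in that column are the intersection.
  x = 0: f ≡ 0 at y ∈ {4}; g ≡ 0 at y ∈ {3}; common: ∅.
  x = 1: f ≡ 0 at y ∈ {1}; g ≡ 0 at y ∈ {3}; common: ∅.
  x = 2: f ≡ 0 at y ∈ {5}; g ≡ 0 at y ∈ {3}; common: ∅.
  x = 3: f ≡ 0 at y ∈ {2}; g ≡ 0 at y ∈ {3}; common: ∅.
  x = 4: f ≡ 0 at y ∈ {6}; g ≡ 0 at y ∈ {3}; common: ∅.
  x = 5: f ≡ 0 at y ∈ {3}; g ≡ 0 at y ∈ {3}; common: {3}.
  x = 6: f ≡ 0 at y ∈ {0}; g ≡ 0 at y ∈ {3}; common: ∅.
Collecting: common zeros = {(5, 3)}, so the count is 1.
Comparison with the Bézout bound: 1 ≤ 1 = deg(f)·deg(g), as expected for curves with no common component (the bound is attained).


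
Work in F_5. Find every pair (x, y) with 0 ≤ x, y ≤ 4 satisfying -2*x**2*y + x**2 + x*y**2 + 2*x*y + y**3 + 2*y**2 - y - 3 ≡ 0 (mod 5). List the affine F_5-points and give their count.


Affine F_5-points: {(2, 2), (4, 1), (4, 2)}; count = 3.

For each of the 25 pairs (x, y) ∈ F_5², evaluate f(x, y) mod 5. Record the zeros.
  x = 0: [0↦2, 1↦4, 2↦1, 3↦4, 4↦4]  zeros at y ∈ ∅
  x = 1: [0↦3, 1↦1, 2↦1, 3↦4, 4↦1]  zeros at y ∈ ∅
  x = 2: [0↦1, 1↦1, 2↦0, 3↦4, 4↦4]  zeros at y ∈ {2}
  x = 3: [0↦1, 1↦4, 2↦3, 3↦4, 4↦3]  zeros at y ∈ ∅
  x = 4: [0↦3, 1↦0, 2↦0, 3↦4, 4↦3]  zeros at y ∈ {1, 2}
Collecting zeros: affine points = {(2, 2), (4, 1), (4, 2)}.
Total count |C(F_5)_aff| = 3.


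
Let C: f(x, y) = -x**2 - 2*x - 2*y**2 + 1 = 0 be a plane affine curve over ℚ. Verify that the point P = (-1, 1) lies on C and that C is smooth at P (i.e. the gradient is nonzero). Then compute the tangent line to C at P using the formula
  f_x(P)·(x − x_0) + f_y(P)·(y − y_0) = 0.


Tangent line at P: 4 - 4*y = 0.

Step 1: f(-1, 1) = 0, so P lies on C.
Step 2: partial derivatives
  f_x(x, y) = -2*x - 2, f_y(x, y) = -4*y.
  f_x(P) = 0, f_y(P) = -4 (gradient nonzero, so P is smooth).
Step 3: tangent line at P: 0·(x − -1) + -4·(y − 1) = 0.
Expanding: 4 - 4*y = 0.


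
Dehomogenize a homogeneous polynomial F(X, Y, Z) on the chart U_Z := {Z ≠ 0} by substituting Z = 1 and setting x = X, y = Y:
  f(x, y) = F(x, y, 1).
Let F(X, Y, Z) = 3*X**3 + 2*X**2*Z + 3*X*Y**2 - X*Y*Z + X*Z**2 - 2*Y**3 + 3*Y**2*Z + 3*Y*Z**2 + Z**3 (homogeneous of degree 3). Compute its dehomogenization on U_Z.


f(x, y) = 3*x**3 + 2*x**2 + 3*x*y**2 - x*y + x - 2*y**3 + 3*y**2 + 3*y + 1

On U_Z we set Z = 1. Each monomial c·X^i·Y^j·Z^k in F becomes c·x^i·y^j·1^k = c·x^i·y^j.
Substituting Z = 1: F(X, Y, 1) = 3*x**3 + 2*x**2 + 3*x*y**2 - x*y + x - 2*y**3 + 3*y**2 + 3*y + 1.
Note: deg(f) ≤ deg(F) = 3; strict inequality happens when F is divisible by Z (lost terms).


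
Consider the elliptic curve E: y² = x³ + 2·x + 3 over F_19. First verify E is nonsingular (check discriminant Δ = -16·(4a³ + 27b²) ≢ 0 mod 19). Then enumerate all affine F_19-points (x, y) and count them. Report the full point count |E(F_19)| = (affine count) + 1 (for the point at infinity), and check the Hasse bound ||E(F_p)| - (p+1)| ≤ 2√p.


Affine points = {(1, 5), (1, 14), (3, 6), (3, 13), (5, 9), (5, 10), (9, 3), (9, 16), (10, 4), (10, 15), (11, 8), (11, 11), (12, 8), (12, 11), (14, 1), (14, 18), (15, 8), (15, 11), (18, 0)}; affine count = 19; |E(F_19)| = 20.

Discriminant check: Δ ∝ 4a³ + 27b² = 4·2³ + 27·3² = 4·8 + 27·9 ≡ 9 (mod 19). Nonzero ⇒ E is nonsingular.
For each x ∈ F_19, compute rhs = x³ + 2·x + 3 mod 19, then count y ∈ F_19 with y² ≡ rhs.
  x = 0: rhs = 3, matching y values: none (0 points).
  x = 1: rhs = 6, matching y values: 5, 14 (2 points).
  x = 2: rhs = 15, matching y values: none (0 points).
  x = 3: rhs = 17, matching y values: 6, 13 (2 points).
  x = 4: rhs = 18, matching y values: none (0 points).
  x = 5: rhs = 5, matching y values: 9, 10 (2 points).
  x = 6: rhs = 3, matching y values: none (0 points).
  x = 7: rhs = 18, matching y values: none (0 points).
  x = 8: rhs = 18, matching y values: none (0 points).
  x = 9: rhs = 9, matching y values: 3, 16 (2 points).
  x = 10: rhs = 16, matching y values: 4, 15 (2 points).
  x = 11: rhs = 7, matching y values: 8, 11 (2 points).
  x = 12: rhs = 7, matching y values: 8, 11 (2 points).
  x = 13: rhs = 3, matching y values: none (0 points).
  x = 14: rhs = 1, matching y values: 1, 18 (2 points).
  x = 15: rhs = 7, matching y values: 8, 11 (2 points).
  x = 16: rhs = 8, matching y values: none (0 points).
  x = 17: rhs = 10, matching y values: none (0 points).
  x = 18: rhs = 0, matching y values: 0 (1 points).
Total affine count: 19.
Full point count |E(F_19)| = 19 + 1 = 20.
Hasse bound: |20 − (19+1)| = |0| = 0 ≤ 2√19 ≈ 8.7178 ✓.


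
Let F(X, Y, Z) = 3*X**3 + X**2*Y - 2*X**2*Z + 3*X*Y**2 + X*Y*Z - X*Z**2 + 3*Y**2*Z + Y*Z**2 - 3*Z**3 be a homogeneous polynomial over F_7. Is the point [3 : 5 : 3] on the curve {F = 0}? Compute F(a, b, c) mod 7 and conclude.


F(3,5,3) ≡ 0 (mod 7); P is on the curve.

Evaluate F(3, 5, 3) term-by-term (mod 7).
  3*X**3 ↦ 3·27·1·1 = 81
  X**2*Y ↦ 1·9·5·1 = 45
  -2*X**2*Z ↦ -2·9·1·3 = -54
  3*X*Y**2 ↦ 3·3·25·1 = 225
  X*Y*Z ↦ 1·3·5·3 = 45
  -X*Z**2 ↦ -1·3·1·9 = -27
  3*Y**2*Z ↦ 3·1·25·3 = 225
  Y*Z**2 ↦ 1·1·5·9 = 45
  -3*Z**3 ↦ -3·1·1·27 = -81
Sum: F(3, 5, 3) = (81) + (45) + (-54) + (225) + (45) + (-27) + (225) + (45) + (-81) = 504.
Reducing mod 7: 504 ≡ 0 (mod 7).
Since F(a, b, c) ≡ 0 (mod 7), P lies on the curve.


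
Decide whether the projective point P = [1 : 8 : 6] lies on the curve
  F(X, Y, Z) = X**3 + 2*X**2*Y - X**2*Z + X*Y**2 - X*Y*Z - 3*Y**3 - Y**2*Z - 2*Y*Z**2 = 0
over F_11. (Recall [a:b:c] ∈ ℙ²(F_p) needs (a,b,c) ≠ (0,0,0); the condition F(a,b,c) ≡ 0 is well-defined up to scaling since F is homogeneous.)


F(1,8,6) ≡ 6 (mod 11); P is NOT on the curve.

Evaluate F(1, 8, 6) term-by-term (mod 11).
  X**3 ↦ 1·1·1·1 = 1
  2*X**2*Y ↦ 2·1·8·1 = 16
  -X**2*Z ↦ -1·1·1·6 = -6
  X*Y**2 ↦ 1·1·64·1 = 64
  -X*Y*Z ↦ -1·1·8·6 = -48
  -3*Y**3 ↦ -3·1·512·1 = -1536
  -Y**2*Z ↦ -1·1·64·6 = -384
  -2*Y*Z**2 ↦ -2·1·8·36 = -576
Sum: F(1, 8, 6) = (1) + (16) + (-6) + (64) + (-48) + (-1536) + (-384) + (-576) = -2469.
Reducing mod 11: -2469 ≡ 6 (mod 11).
Since F(a, b, c) ≡ 6 ≠ 0 (mod 11), P does NOT lie on the curve.


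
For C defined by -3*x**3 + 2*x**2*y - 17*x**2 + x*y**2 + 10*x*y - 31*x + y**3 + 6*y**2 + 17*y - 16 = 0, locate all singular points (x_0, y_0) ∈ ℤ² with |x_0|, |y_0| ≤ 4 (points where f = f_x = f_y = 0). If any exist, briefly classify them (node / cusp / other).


Singular points: {(-2, -1)}; classification: node.

Compute partial derivatives:
  f_x = -9*x**2 + 4*x*y - 34*x + y**2 + 10*y - 31.
  f_y = 2*x**2 + 2*x*y + 10*x + 3*y**2 + 12*y + 17.
Scan x_0 ∈ {−4, ..., 4}. For each x_0, f_y(x_0, y) is a polynomial in y; find its integer roots y ∈ {−4, ..., 4}, then test f_x and f at those candidates.
  x = -4: f_y(-4, y) = 3*y**2 + 4*y + 9; no integer root y with |y| ≤ 4.
  x = -3: f_y(-3, y) = 3*y**2 + 6*y + 5; no integer root y with |y| ≤ 4.
  x = -2: f_y(-2, y) = 3*y**2 + 8*y + 5; vanishes at y ∈ {-1}. (-2, -1): f_x = 0, f = 0 — SINGULAR.
  x = -1: f_y(-1, y) = 3*y**2 + 10*y + 9; no integer root y with |y| ≤ 4.
  x = 0: f_y(0, y) = 3*y**2 + 12*y + 17; no integer root y with |y| ≤ 4.
  x = 1: f_y(1, y) = 3*y**2 + 14*y + 29; no integer root y with |y| ≤ 4.
  x = 2: f_y(2, y) = 3*y**2 + 16*y + 45; no integer root y with |y| ≤ 4.
  x = 3: f_y(3, y) = 3*y**2 + 18*y + 65; no integer root y with |y| ≤ 4.
  x = 4: f_y(4, y) = 3*y**2 + 20*y + 89; no integer root y with |y| ≤ 4.
Only singular point on the grid: (-2, -1).
Classify: substitute x = -2 + u, y = -1 + v and expand: f = -3*u**3 + 2*u**2*v - u**2 + u*v**2 + v**3 + v**2.
No constant or linear terms (consistent with a singular point). Quadratic part: -u**2 + v**2. Cubic part: -3*u**3 + 2*u**2*v + u*v**2 + v**3.
The quadratic part v**2 - u**2 = (v − u)(v + u) splits into two distinct linear factors, so there are two distinct tangent lines y − -1 = ±(x − -2) — this is a node (ordinary double point).
Classification: node.


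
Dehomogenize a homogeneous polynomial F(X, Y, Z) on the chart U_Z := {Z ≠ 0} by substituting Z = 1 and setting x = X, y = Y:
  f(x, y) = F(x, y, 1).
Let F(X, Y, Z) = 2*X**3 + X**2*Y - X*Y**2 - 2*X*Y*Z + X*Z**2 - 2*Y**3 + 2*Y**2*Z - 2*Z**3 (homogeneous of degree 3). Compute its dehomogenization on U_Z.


f(x, y) = 2*x**3 + x**2*y - x*y**2 - 2*x*y + x - 2*y**3 + 2*y**2 - 2

On U_Z we set Z = 1. Each monomial c·X^i·Y^j·Z^k in F becomes c·x^i·y^j·1^k = c·x^i·y^j.
Substituting Z = 1: F(X, Y, 1) = 2*x**3 + x**2*y - x*y**2 - 2*x*y + x - 2*y**3 + 2*y**2 - 2.
Note: deg(f) ≤ deg(F) = 3; strict inequality happens when F is divisible by Z (lost terms).


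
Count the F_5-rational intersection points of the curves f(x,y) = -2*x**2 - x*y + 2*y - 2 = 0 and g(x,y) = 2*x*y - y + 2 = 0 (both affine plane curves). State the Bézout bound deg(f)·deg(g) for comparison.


Common zeros: {(2, 1)}; count = 1; Bézout bound = 4.

deg(f) = 2, deg(g) = 2, so Bézout bound = 4.
Scan x ∈ F_5. For each x, list the y ∈ F_5 with f(x, y) ≡ 0 and those with g(x, y) ≡ 0 (mod 5); the common zeros in that column are the intersection.
  x = 0: f ≡ 0 at y ∈ {1}; g ≡ 0 at y ∈ {2}; common: ∅.
  x = 1: f ≡ 0 at y ∈ {4}; g ≡ 0 at y ∈ {3}; common: ∅.
  x = 2: f ≡ 0 at y ∈ {0, 1, 2, 3, 4}; g ≡ 0 at y ∈ {1}; common: {1}.
  x = 3: f ≡ 0 at y ∈ {0}; g ≡ 0 at y ∈ ∅; common: ∅.
  x = 4: f ≡ 0 at y ∈ {3}; g ≡ 0 at y ∈ {4}; common: ∅.
Collecting: common zeros = {(2, 1)}, so the count is 1.
Comparison with the Bézout bound: 1 ≤ 4 = deg(f)·deg(g), as expected for curves with no common component (the affine F_5-count falls short of the bound because intersections may lie at infinity, over extension fields, or carry multiplicity).


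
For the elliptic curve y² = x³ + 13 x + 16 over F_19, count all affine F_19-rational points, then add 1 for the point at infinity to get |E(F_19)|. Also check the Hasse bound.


Affine points = {(0, 4), (0, 15), (1, 7), (1, 12), (3, 5), (3, 14), (5, 4), (5, 15), (6, 5), (6, 14), (8, 9), (8, 10), (9, 8), (9, 11), (10, 5), (10, 14), (12, 0), (13, 8), (13, 11), (14, 4), (14, 15), (16, 8), (16, 11), (17, 1), (17, 18)}; affine count = 25; |E(F_19)| = 26.

Discriminant check: Δ ∝ 4a³ + 27b² = 4·13³ + 27·16² = 4·2197 + 27·256 ≡ 6 (mod 19). Nonzero ⇒ E is nonsingular.
For each x ∈ F_19, compute rhs = x³ + 13·x + 16 mod 19, then count y ∈ F_19 with y² ≡ rhs.
  x = 0: rhs = 16, matching y values: 4, 15 (2 points).
  x = 1: rhs = 11, matching y values: 7, 12 (2 points).
  x = 2: rhs = 12, matching y values: none (0 points).
  x = 3: rhs = 6, matching y values: 5, 14 (2 points).
  x = 4: rhs = 18, matching y values: none (0 points).
  x = 5: rhs = 16, matching y values: 4, 15 (2 points).
  x = 6: rhs = 6, matching y values: 5, 14 (2 points).
  x = 7: rhs = 13, matching y values: none (0 points).
  x = 8: rhs = 5, matching y values: 9, 10 (2 points).
  x = 9: rhs = 7, matching y values: 8, 11 (2 points).
  x = 10: rhs = 6, matching y values: 5, 14 (2 points).
  x = 11: rhs = 8, matching y values: none (0 points).
  x = 12: rhs = 0, matching y values: 0 (1 points).
  x = 13: rhs = 7, matching y values: 8, 11 (2 points).
  x = 14: rhs = 16, matching y values: 4, 15 (2 points).
  x = 15: rhs = 14, matching y values: none (0 points).
  x = 16: rhs = 7, matching y values: 8, 11 (2 points).
  x = 17: rhs = 1, matching y values: 1, 18 (2 points).
  x = 18: rhs = 2, matching y values: none (0 points).
Total affine count: 25.
Full point count |E(F_19)| = 25 + 1 = 26.
Hasse bound: |26 − (19+1)| = |6| = 6 ≤ 2√19 ≈ 8.7178 ✓.


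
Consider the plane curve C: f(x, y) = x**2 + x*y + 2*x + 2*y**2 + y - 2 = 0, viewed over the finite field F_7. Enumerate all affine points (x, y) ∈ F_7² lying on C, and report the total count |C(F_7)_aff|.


Affine F_7-points: ∅; count = 0.

For each of the 49 pairs (x, y) ∈ F_7², evaluate f(x, y) mod 7. Record the zeros.
  x = 0: [0↦5, 1↦1, 2↦1, 3↦5, 4↦6, 5↦4, 6↦6]  zeros at y ∈ ∅
  x = 1: [0↦1, 1↦5, 2↦6, 3↦4, 4↦6, 5↦5, 6↦1]  zeros at y ∈ ∅
  x = 2: [0↦6, 1↦4, 2↦6, 3↦5, 4↦1, 5↦1, 6↦5]  zeros at y ∈ ∅
  x = 3: [0↦6, 1↦5, 2↦1, 3↦1, 4↦5, 5↦6, 6↦4]  zeros at y ∈ ∅
  x = 4: [0↦1, 1↦1, 2↦5, 3↦6, 4↦4, 5↦6, 6↦5]  zeros at y ∈ ∅
  x = 5: [0↦5, 1↦6, 2↦4, 3↦6, 4↦5, 5↦1, 6↦1]  zeros at y ∈ ∅
  x = 6: [0↦4, 1↦6, 2↦5, 3↦1, 4↦1, 5↦5, 6↦6]  zeros at y ∈ ∅
Collecting zeros: affine points = ∅.
Total count |C(F_7)_aff| = 0.


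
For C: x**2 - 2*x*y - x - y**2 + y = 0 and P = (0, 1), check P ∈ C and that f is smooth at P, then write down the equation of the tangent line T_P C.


Tangent line at P: -3*x - y + 1 = 0.

Step 1: f(0, 1) = 0, so P lies on C.
Step 2: partial derivatives
  f_x(x, y) = 2*x - 2*y - 1, f_y(x, y) = -2*x - 2*y + 1.
  f_x(P) = -3, f_y(P) = -1 (gradient nonzero, so P is smooth).
Step 3: tangent line at P: -3·(x − 0) + -1·(y − 1) = 0.
Expanding: -3*x - y + 1 = 0.


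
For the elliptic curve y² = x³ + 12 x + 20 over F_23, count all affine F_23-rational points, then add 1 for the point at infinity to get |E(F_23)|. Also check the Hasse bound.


Affine points = {(2, 11), (2, 12), (6, 3), (6, 20), (9, 11), (9, 12), (10, 6), (10, 17), (12, 11), (12, 12), (13, 2), (13, 21), (17, 10), (17, 13), (19, 0), (20, 7), (20, 16)}; affine count = 17; |E(F_23)| = 18.

Discriminant check: Δ ∝ 4a³ + 27b² = 4·12³ + 27·20² = 4·1728 + 27·400 ≡ 2 (mod 23). Nonzero ⇒ E is nonsingular.
For each x ∈ F_23, compute rhs = x³ + 12·x + 20 mod 23, then count y ∈ F_23 with y² ≡ rhs.
  x = 0: rhs = 20, matching y values: none (0 points).
  x = 1: rhs = 10, matching y values: none (0 points).
  x = 2: rhs = 6, matching y values: 11, 12 (2 points).
  x = 3: rhs = 14, matching y values: none (0 points).
  x = 4: rhs = 17, matching y values: none (0 points).
  x = 5: rhs = 21, matching y values: none (0 points).
  x = 6: rhs = 9, matching y values: 3, 20 (2 points).
  x = 7: rhs = 10, matching y values: none (0 points).
  x = 8: rhs = 7, matching y values: none (0 points).
  x = 9: rhs = 6, matching y values: 11, 12 (2 points).
  x = 10: rhs = 13, matching y values: 6, 17 (2 points).
  x = 11: rhs = 11, matching y values: none (0 points).
  x = 12: rhs = 6, matching y values: 11, 12 (2 points).
  x = 13: rhs = 4, matching y values: 2, 21 (2 points).
  x = 14: rhs = 11, matching y values: none (0 points).
  x = 15: rhs = 10, matching y values: none (0 points).
  x = 16: rhs = 7, matching y values: none (0 points).
  x = 17: rhs = 8, matching y values: 10, 13 (2 points).
  x = 18: rhs = 19, matching y values: none (0 points).
  x = 19: rhs = 0, matching y values: 0 (1 points).
  x = 20: rhs = 3, matching y values: 7, 16 (2 points).
  x = 21: rhs = 11, matching y values: none (0 points).
  x = 22: rhs = 7, matching y values: none (0 points).
Total affine count: 17.
Full point count |E(F_23)| = 17 + 1 = 18.
Hasse bound: |18 − (23+1)| = |-6| = 6 ≤ 2√23 ≈ 9.5917 ✓.


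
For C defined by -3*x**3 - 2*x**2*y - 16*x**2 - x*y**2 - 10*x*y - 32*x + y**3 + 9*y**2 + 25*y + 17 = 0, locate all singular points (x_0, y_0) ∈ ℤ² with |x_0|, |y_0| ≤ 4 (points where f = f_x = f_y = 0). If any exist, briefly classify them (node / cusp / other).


Singular points: {(-1, -3)}; classification: node.

Compute partial derivatives:
  f_x = -9*x**2 - 4*x*y - 32*x - y**2 - 10*y - 32.
  f_y = -2*x**2 - 2*x*y - 10*x + 3*y**2 + 18*y + 25.
Scan x_0 ∈ {−4, ..., 4}. For each x_0, f_y(x_0, y) is a polynomial in y; find its integer roots y ∈ {−4, ..., 4}, then test f_x and f at those candidates.
  x = -4: f_y(-4, y) = 3*y**2 + 26*y + 33; no integer root y with |y| ≤ 4.
  x = -3: f_y(-3, y) = 3*y**2 + 24*y + 37; no integer root y with |y| ≤ 4.
  x = -2: f_y(-2, y) = 3*y**2 + 22*y + 37; no integer root y with |y| ≤ 4.
  x = -1: f_y(-1, y) = 3*y**2 + 20*y + 33; vanishes at y ∈ {-3}. (-1, -3): f_x = 0, f = 0 — SINGULAR.
  x = 0: f_y(0, y) = 3*y**2 + 18*y + 25; no integer root y with |y| ≤ 4.
  x = 1: f_y(1, y) = 3*y**2 + 16*y + 13; vanishes at y ∈ {-1}. (1, -1): f_x = -60 ≠ 0.
  x = 2: f_y(2, y) = 3*y**2 + 14*y - 3; no integer root y with |y| ≤ 4.
  x = 3: f_y(3, y) = 3*y**2 + 12*y - 23; no integer root y with |y| ≤ 4.
  x = 4: f_y(4, y) = 3*y**2 + 10*y - 47; no integer root y with |y| ≤ 4.
Only singular point on the grid: (-1, -3).
Classify: substitute x = -1 + u, y = -3 + v and expand: f = -3*u**3 - 2*u**2*v - u**2 - u*v**2 + v**3 + v**2.
No constant or linear terms (consistent with a singular point). Quadratic part: -u**2 + v**2. Cubic part: -3*u**3 - 2*u**2*v - u*v**2 + v**3.
The quadratic part v**2 - u**2 = (v − u)(v + u) splits into two distinct linear factors, so there are two distinct tangent lines y − -3 = ±(x − -1) — this is a node (ordinary double point).
Classification: node.


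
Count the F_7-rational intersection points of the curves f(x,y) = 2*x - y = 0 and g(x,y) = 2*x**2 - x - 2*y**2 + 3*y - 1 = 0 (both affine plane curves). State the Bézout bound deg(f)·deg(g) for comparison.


Common zeros: {(4, 1), (5, 3)}; count = 2; Bézout bound = 2.

deg(f) = 1, deg(g) = 2, so Bézout bound = 2.
Scan x ∈ F_7. For each x, list the y ∈ F_7 with f(x, y) ≡ 0 and those with g(x, y) ≡ 0 (mod 7); the common zeros in that column are the intersection.
  x = 0: f ≡ 0 at y ∈ {0}; g ≡ 0 at y ∈ {1, 4}; common: ∅.
  x = 1: f ≡ 0 at y ∈ {2}; g ≡ 0 at y ∈ {0, 5}; common: ∅.
  x = 2: f ≡ 0 at y ∈ {4}; g ≡ 0 at y ∈ {6}; common: ∅.
  x = 3: f ≡ 0 at y ∈ {6}; g ≡ 0 at y ∈ {0, 5}; common: ∅.
  x = 4: f ≡ 0 at y ∈ {1}; g ≡ 0 at y ∈ {1, 4}; common: {1}.
  x = 5: f ≡ 0 at y ∈ {3}; g ≡ 0 at y ∈ {2, 3}; common: {3}.
  x = 6: f ≡ 0 at y ∈ {5}; g ≡ 0 at y ∈ {2, 3}; common: ∅.
Collecting: common zeros = {(4, 1), (5, 3)}, so the count is 2.
Comparison with the Bézout bound: 2 ≤ 2 = deg(f)·deg(g), as expected for curves with no common component (the bound is attained).


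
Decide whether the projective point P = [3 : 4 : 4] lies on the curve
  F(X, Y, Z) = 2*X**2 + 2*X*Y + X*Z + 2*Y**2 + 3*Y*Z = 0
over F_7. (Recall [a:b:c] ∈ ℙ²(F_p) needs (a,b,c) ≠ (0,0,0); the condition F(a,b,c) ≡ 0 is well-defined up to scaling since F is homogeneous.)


F(3,4,4) ≡ 1 (mod 7); P is NOT on the curve.

Evaluate F(3, 4, 4) term-by-term (mod 7).
  2*X**2 ↦ 2·9·1·1 = 18
  2*X*Y ↦ 2·3·4·1 = 24
  X*Z ↦ 1·3·1·4 = 12
  2*Y**2 ↦ 2·1·16·1 = 32
  3*Y*Z ↦ 3·1·4·4 = 48
Sum: F(3, 4, 4) = (18) + (24) + (12) + (32) + (48) = 134.
Reducing mod 7: 134 ≡ 1 (mod 7).
Since F(a, b, c) ≡ 1 ≠ 0 (mod 7), P does NOT lie on the curve.


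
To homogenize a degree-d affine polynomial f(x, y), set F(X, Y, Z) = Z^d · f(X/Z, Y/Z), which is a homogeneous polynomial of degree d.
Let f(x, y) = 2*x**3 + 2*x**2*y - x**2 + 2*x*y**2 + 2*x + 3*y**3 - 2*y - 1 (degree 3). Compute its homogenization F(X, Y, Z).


F(X, Y, Z) = 2*X**3 + 2*X**2*Y - X**2*Z + 2*X*Y**2 + 2*X*Z**2 + 3*Y**3 - 2*Y*Z**2 - Z**3

deg(f) = 3.
Substitute x = X/Z, y = Y/Z into f, then multiply by Z^3.
  monomial 2·x^3·y^0 ↦ 2·X^3·Y^0·Z^0.
  monomial 2·x^2·y^1 ↦ 2·X^2·Y^1·Z^0.
  monomial -1·x^2·y^0 ↦ -1·X^2·Y^0·Z^1.
  monomial 2·x^1·y^2 ↦ 2·X^1·Y^2·Z^0.
  monomial 2·x^1·y^0 ↦ 2·X^1·Y^0·Z^2.
  monomial 3·x^0·y^3 ↦ 3·X^0·Y^3·Z^0.
  monomial -2·x^0·y^1 ↦ -2·X^0·Y^1·Z^2.
  monomial -1·x^0·y^0 ↦ -1·X^0·Y^0·Z^3.
Collecting: F(X, Y, Z) = 2*X**3 + 2*X**2*Y - X**2*Z + 2*X*Y**2 + 2*X*Z**2 + 3*Y**3 - 2*Y*Z**2 - Z**3.


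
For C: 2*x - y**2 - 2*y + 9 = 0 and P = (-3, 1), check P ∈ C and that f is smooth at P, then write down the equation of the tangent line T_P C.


Tangent line at P: 2*x - 4*y + 10 = 0.

Step 1: f(-3, 1) = 0, so P lies on C.
Step 2: partial derivatives
  f_x(x, y) = 2, f_y(x, y) = -2*y - 2.
  f_x(P) = 2, f_y(P) = -4 (gradient nonzero, so P is smooth).
Step 3: tangent line at P: 2·(x − -3) + -4·(y − 1) = 0.
Expanding: 2*x - 4*y + 10 = 0.


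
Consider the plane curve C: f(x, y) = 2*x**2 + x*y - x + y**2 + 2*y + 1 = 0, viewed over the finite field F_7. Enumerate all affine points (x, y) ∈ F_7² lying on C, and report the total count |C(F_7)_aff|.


Affine F_7-points: {(0, 6), (1, 5), (1, 6), (2, 0), (2, 3), (4, 3), (4, 5)}; count = 7.

For each of the 49 pairs (x, y) ∈ F_7², evaluate f(x, y) mod 7. Record the zeros.
  x = 0: [0↦1, 1↦4, 2↦2, 3↦2, 4↦4, 5↦1, 6↦0]  zeros at y ∈ {6}
  x = 1: [0↦2, 1↦6, 2↦5, 3↦6, 4↦2, 5↦0, 6↦0]  zeros at y ∈ {5, 6}
  x = 2: [0↦0, 1↦5, 2↦5, 3↦0, 4↦4, 5↦3, 6↦4]  zeros at y ∈ {0, 3}
  x = 3: [0↦2, 1↦1, 2↦2, 3↦5, 4↦3, 5↦3, 6↦5]  zeros at y ∈ ∅
  x = 4: [0↦1, 1↦1, 2↦3, 3↦0, 4↦6, 5↦0, 6↦3]  zeros at y ∈ {3, 5}
  x = 5: [0↦4, 1↦5, 2↦1, 3↦6, 4↦6, 5↦1, 6↦5]  zeros at y ∈ ∅
  x = 6: [0↦4, 1↦6, 2↦3, 3↦2, 4↦3, 5↦6, 6↦4]  zeros at y ∈ ∅
Collecting zeros: affine points = {(0, 6), (1, 5), (1, 6), (2, 0), (2, 3), (4, 3), (4, 5)}.
Total count |C(F_7)_aff| = 7.


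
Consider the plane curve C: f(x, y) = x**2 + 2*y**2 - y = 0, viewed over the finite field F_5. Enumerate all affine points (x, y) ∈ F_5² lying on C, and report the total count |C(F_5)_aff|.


Affine F_5-points: {(0, 0), (0, 3), (2, 1), (2, 2), (3, 1), (3, 2)}; count = 6.

For each of the 25 pairs (x, y) ∈ F_5², evaluate f(x, y) mod 5. Record the zeros.
  x = 0: [0↦0, 1↦1, 2↦1, 3↦0, 4↦3]  zeros at y ∈ {0, 3}
  x = 1: [0↦1, 1↦2, 2↦2, 3↦1, 4↦4]  zeros at y ∈ ∅
  x = 2: [0↦4, 1↦0, 2↦0, 3↦4, 4↦2]  zeros at y ∈ {1, 2}
  x = 3: [0↦4, 1↦0, 2↦0, 3↦4, 4↦2]  zeros at y ∈ {1, 2}
  x = 4: [0↦1, 1↦2, 2↦2, 3↦1, 4↦4]  zeros at y ∈ ∅
Collecting zeros: affine points = {(0, 0), (0, 3), (2, 1), (2, 2), (3, 1), (3, 2)}.
Total count |C(F_5)_aff| = 6.


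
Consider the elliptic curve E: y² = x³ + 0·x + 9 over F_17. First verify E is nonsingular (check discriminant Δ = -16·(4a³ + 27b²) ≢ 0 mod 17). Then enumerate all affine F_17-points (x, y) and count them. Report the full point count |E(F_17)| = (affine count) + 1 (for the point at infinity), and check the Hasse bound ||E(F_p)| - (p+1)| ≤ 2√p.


Affine points = {(0, 3), (0, 14), (2, 0), (3, 6), (3, 11), (5, 7), (5, 10), (6, 2), (6, 15), (13, 8), (13, 9), (14, 4), (14, 13), (15, 1), (15, 16), (16, 5), (16, 12)}; affine count = 17; |E(F_17)| = 18.

Discriminant check: Δ ∝ 4a³ + 27b² = 4·0³ + 27·9² = 4·0 + 27·81 ≡ 11 (mod 17). Nonzero ⇒ E is nonsingular.
For each x ∈ F_17, compute rhs = x³ + 0·x + 9 mod 17, then count y ∈ F_17 with y² ≡ rhs.
  x = 0: rhs = 9, matching y values: 3, 14 (2 points).
  x = 1: rhs = 10, matching y values: none (0 points).
  x = 2: rhs = 0, matching y values: 0 (1 points).
  x = 3: rhs = 2, matching y values: 6, 11 (2 points).
  x = 4: rhs = 5, matching y values: none (0 points).
  x = 5: rhs = 15, matching y values: 7, 10 (2 points).
  x = 6: rhs = 4, matching y values: 2, 15 (2 points).
  x = 7: rhs = 12, matching y values: none (0 points).
  x = 8: rhs = 11, matching y values: none (0 points).
  x = 9: rhs = 7, matching y values: none (0 points).
  x = 10: rhs = 6, matching y values: none (0 points).
  x = 11: rhs = 14, matching y values: none (0 points).
  x = 12: rhs = 3, matching y values: none (0 points).
  x = 13: rhs = 13, matching y values: 8, 9 (2 points).
  x = 14: rhs = 16, matching y values: 4, 13 (2 points).
  x = 15: rhs = 1, matching y values: 1, 16 (2 points).
  x = 16: rhs = 8, matching y values: 5, 12 (2 points).
Total affine count: 17.
Full point count |E(F_17)| = 17 + 1 = 18.
Hasse bound: |18 − (17+1)| = |0| = 0 ≤ 2√17 ≈ 8.2462 ✓.


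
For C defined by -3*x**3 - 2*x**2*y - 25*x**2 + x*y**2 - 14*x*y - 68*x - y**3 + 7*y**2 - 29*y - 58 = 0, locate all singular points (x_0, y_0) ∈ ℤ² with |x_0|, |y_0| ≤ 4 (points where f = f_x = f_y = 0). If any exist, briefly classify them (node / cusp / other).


Singular points: {(-3, 1)}; classification: cusp.

Compute partial derivatives:
  f_x = -9*x**2 - 4*x*y - 50*x + y**2 - 14*y - 68.
  f_y = -2*x**2 + 2*x*y - 14*x - 3*y**2 + 14*y - 29.
Scan x_0 ∈ {−4, ..., 4}. For each x_0, f_y(x_0, y) is a polynomial in y; find its integer roots y ∈ {−4, ..., 4}, then test f_x and f at those candidates.
  x = -4: f_y(-4, y) = -3*y**2 + 6*y - 5; no integer root y with |y| ≤ 4.
  x = -3: f_y(-3, y) = -3*y**2 + 8*y - 5; vanishes at y ∈ {1}. (-3, 1): f_x = 0, f = 0 — SINGULAR.
  x = -2: f_y(-2, y) = -3*y**2 + 10*y - 9; no integer root y with |y| ≤ 4.
  x = -1: f_y(-1, y) = -3*y**2 + 12*y - 17; no integer root y with |y| ≤ 4.
  x = 0: f_y(0, y) = -3*y**2 + 14*y - 29; no integer root y with |y| ≤ 4.
  x = 1: f_y(1, y) = -3*y**2 + 16*y - 45; no integer root y with |y| ≤ 4.
  x = 2: f_y(2, y) = -3*y**2 + 18*y - 65; no integer root y with |y| ≤ 4.
  x = 3: f_y(3, y) = -3*y**2 + 20*y - 89; no integer root y with |y| ≤ 4.
  x = 4: f_y(4, y) = -3*y**2 + 22*y - 117; no integer root y with |y| ≤ 4.
Only singular point on the grid: (-3, 1).
Classify: substitute x = -3 + u, y = 1 + v and expand: f = -3*u**3 - 2*u**2*v + u*v**2 - v**3 + v**2.
No constant or linear terms (consistent with a singular point). Quadratic part: v**2. Cubic part: -3*u**3 - 2*u**2*v + u*v**2 - v**3.
The quadratic part v**2 is a perfect square, so there is a single (double) tangent line v = 0, i.e. y = 1. Restricting the cubic part to that line (v = 0) leaves -3*u**3 ≠ 0, so f is not divisible by v and the branch is v² ≈ 3*u**3 to lowest order — this is a cusp.
Classification: cusp.


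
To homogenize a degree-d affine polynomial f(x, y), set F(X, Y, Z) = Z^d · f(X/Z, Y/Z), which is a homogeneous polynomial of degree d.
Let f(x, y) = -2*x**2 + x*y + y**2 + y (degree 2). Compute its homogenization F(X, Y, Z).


F(X, Y, Z) = -2*X**2 + X*Y + Y**2 + Y*Z

deg(f) = 2.
Substitute x = X/Z, y = Y/Z into f, then multiply by Z^2.
  monomial -2·x^2·y^0 ↦ -2·X^2·Y^0·Z^0.
  monomial 1·x^1·y^1 ↦ 1·X^1·Y^1·Z^0.
  monomial 1·x^0·y^2 ↦ 1·X^0·Y^2·Z^0.
  monomial 1·x^0·y^1 ↦ 1·X^0·Y^1·Z^1.
Collecting: F(X, Y, Z) = -2*X**2 + X*Y + Y**2 + Y*Z.


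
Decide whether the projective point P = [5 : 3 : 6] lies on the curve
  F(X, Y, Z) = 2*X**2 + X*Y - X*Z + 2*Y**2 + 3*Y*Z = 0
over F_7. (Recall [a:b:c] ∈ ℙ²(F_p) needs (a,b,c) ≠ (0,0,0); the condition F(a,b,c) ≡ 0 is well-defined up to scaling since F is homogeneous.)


F(5,3,6) ≡ 2 (mod 7); P is NOT on the curve.

Evaluate F(5, 3, 6) term-by-term (mod 7).
  2*X**2 ↦ 2·25·1·1 = 50
  X*Y ↦ 1·5·3·1 = 15
  -X*Z ↦ -1·5·1·6 = -30
  2*Y**2 ↦ 2·1·9·1 = 18
  3*Y*Z ↦ 3·1·3·6 = 54
Sum: F(5, 3, 6) = (50) + (15) + (-30) + (18) + (54) = 107.
Reducing mod 7: 107 ≡ 2 (mod 7).
Since F(a, b, c) ≡ 2 ≠ 0 (mod 7), P does NOT lie on the curve.


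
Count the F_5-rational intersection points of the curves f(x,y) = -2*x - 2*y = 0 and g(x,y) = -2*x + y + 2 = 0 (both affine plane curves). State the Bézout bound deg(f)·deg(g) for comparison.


Common zeros: {(4, 1)}; count = 1; Bézout bound = 1.

deg(f) = 1, deg(g) = 1, so Bézout bound = 1.
Scan x ∈ F_5. For each x, list the y ∈ F_5 with f(x, y) ≡ 0 and those with g(x, y) ≡ 0 (mod 5); the common zeros in that column are the intersection.
  x = 0: f ≡ 0 at y ∈ {0}; g ≡ 0 at y ∈ {3}; common: ∅.
  x = 1: f ≡ 0 at y ∈ {4}; g ≡ 0 at y ∈ {0}; common: ∅.
  x = 2: f ≡ 0 at y ∈ {3}; g ≡ 0 at y ∈ {2}; common: ∅.
  x = 3: f ≡ 0 at y ∈ {2}; g ≡ 0 at y ∈ {4}; common: ∅.
  x = 4: f ≡ 0 at y ∈ {1}; g ≡ 0 at y ∈ {1}; common: {1}.
Collecting: common zeros = {(4, 1)}, so the count is 1.
Comparison with the Bézout bound: 1 ≤ 1 = deg(f)·deg(g), as expected for curves with no common component (the bound is attained).


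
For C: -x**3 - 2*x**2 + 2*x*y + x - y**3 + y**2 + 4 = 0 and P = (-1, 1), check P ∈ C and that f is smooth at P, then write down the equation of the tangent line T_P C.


Tangent line at P: 4*x - 3*y + 7 = 0.

Step 1: f(-1, 1) = 0, so P lies on C.
Step 2: partial derivatives
  f_x(x, y) = -3*x**2 - 4*x + 2*y + 1, f_y(x, y) = 2*x - 3*y**2 + 2*y.
  f_x(P) = 4, f_y(P) = -3 (gradient nonzero, so P is smooth).
Step 3: tangent line at P: 4·(x − -1) + -3·(y − 1) = 0.
Expanding: 4*x - 3*y + 7 = 0.


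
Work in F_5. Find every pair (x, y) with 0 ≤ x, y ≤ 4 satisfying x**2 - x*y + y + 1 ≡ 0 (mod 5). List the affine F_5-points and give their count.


Affine F_5-points: {(0, 4), (2, 0), (3, 0), (4, 4)}; count = 4.

For each of the 25 pairs (x, y) ∈ F_5², evaluate f(x, y) mod 5. Record the zeros.
  x = 0: [0↦1, 1↦2, 2↦3, 3↦4, 4↦0]  zeros at y ∈ {4}
  x = 1: [0↦2, 1↦2, 2↦2, 3↦2, 4↦2]  zeros at y ∈ ∅
  x = 2: [0↦0, 1↦4, 2↦3, 3↦2, 4↦1]  zeros at y ∈ {0}
  x = 3: [0↦0, 1↦3, 2↦1, 3↦4, 4↦2]  zeros at y ∈ {0}
  x = 4: [0↦2, 1↦4, 2↦1, 3↦3, 4↦0]  zeros at y ∈ {4}
Collecting zeros: affine points = {(0, 4), (2, 0), (3, 0), (4, 4)}.
Total count |C(F_5)_aff| = 4.


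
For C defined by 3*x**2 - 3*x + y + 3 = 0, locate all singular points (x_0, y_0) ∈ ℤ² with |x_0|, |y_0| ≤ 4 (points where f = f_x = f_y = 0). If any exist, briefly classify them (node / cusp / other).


No singular points in the scanned grid; C is smooth there.

Compute partial derivatives:
  f_x = 6*x - 3.
  f_y = 1.
f_y = 1 is a nonzero constant, so f_y never vanishes: no point (x, y) can satisfy f = f_x = f_y = 0. In particular no (x, y) ∈ {−4, ..., 4}² is singular; the curve is smooth.


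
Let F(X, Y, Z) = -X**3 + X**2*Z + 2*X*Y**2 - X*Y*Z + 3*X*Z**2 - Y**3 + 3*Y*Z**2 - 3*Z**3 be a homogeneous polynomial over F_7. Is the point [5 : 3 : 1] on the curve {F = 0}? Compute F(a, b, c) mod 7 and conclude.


F(5,3,1) ≡ 4 (mod 7); P is NOT on the curve.

Evaluate F(5, 3, 1) term-by-term (mod 7).
  -X**3 ↦ -1·125·1·1 = -125
  X**2*Z ↦ 1·25·1·1 = 25
  2*X*Y**2 ↦ 2·5·9·1 = 90
  -X*Y*Z ↦ -1·5·3·1 = -15
  3*X*Z**2 ↦ 3·5·1·1 = 15
  -Y**3 ↦ -1·1·27·1 = -27
  3*Y*Z**2 ↦ 3·1·3·1 = 9
  -3*Z**3 ↦ -3·1·1·1 = -3
Sum: F(5, 3, 1) = (-125) + (25) + (90) + (-15) + (15) + (-27) + (9) + (-3) = -31.
Reducing mod 7: -31 ≡ 4 (mod 7).
Since F(a, b, c) ≡ 4 ≠ 0 (mod 7), P does NOT lie on the curve.


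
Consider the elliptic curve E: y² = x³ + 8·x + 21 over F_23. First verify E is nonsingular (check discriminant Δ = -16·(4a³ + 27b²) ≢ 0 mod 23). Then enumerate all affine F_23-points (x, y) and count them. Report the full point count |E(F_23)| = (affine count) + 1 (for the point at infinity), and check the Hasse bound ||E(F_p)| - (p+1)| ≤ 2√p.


Affine points = {(3, 7), (3, 16), (4, 5), (4, 18), (5, 5), (5, 18), (6, 3), (6, 20), (7, 11), (7, 12), (14, 5), (14, 18), (16, 6), (16, 17), (20, 4), (20, 19), (22, 9), (22, 14)}; affine count = 18; |E(F_23)| = 19.

Discriminant check: Δ ∝ 4a³ + 27b² = 4·8³ + 27·21² = 4·512 + 27·441 ≡ 17 (mod 23). Nonzero ⇒ E is nonsingular.
For each x ∈ F_23, compute rhs = x³ + 8·x + 21 mod 23, then count y ∈ F_23 with y² ≡ rhs.
  x = 0: rhs = 21, matching y values: none (0 points).
  x = 1: rhs = 7, matching y values: none (0 points).
  x = 2: rhs = 22, matching y values: none (0 points).
  x = 3: rhs = 3, matching y values: 7, 16 (2 points).
  x = 4: rhs = 2, matching y values: 5, 18 (2 points).
  x = 5: rhs = 2, matching y values: 5, 18 (2 points).
  x = 6: rhs = 9, matching y values: 3, 20 (2 points).
  x = 7: rhs = 6, matching y values: 11, 12 (2 points).
  x = 8: rhs = 22, matching y values: none (0 points).
  x = 9: rhs = 17, matching y values: none (0 points).
  x = 10: rhs = 20, matching y values: none (0 points).
  x = 11: rhs = 14, matching y values: none (0 points).
  x = 12: rhs = 5, matching y values: none (0 points).
  x = 13: rhs = 22, matching y values: none (0 points).
  x = 14: rhs = 2, matching y values: 5, 18 (2 points).
  x = 15: rhs = 20, matching y values: none (0 points).
  x = 16: rhs = 13, matching y values: 6, 17 (2 points).
  x = 17: rhs = 10, matching y values: none (0 points).
  x = 18: rhs = 17, matching y values: none (0 points).
  x = 19: rhs = 17, matching y values: none (0 points).
  x = 20: rhs = 16, matching y values: 4, 19 (2 points).
  x = 21: rhs = 20, matching y values: none (0 points).
  x = 22: rhs = 12, matching y values: 9, 14 (2 points).
Total affine count: 18.
Full point count |E(F_23)| = 18 + 1 = 19.
Hasse bound: |19 − (23+1)| = |-5| = 5 ≤ 2√23 ≈ 9.5917 ✓.


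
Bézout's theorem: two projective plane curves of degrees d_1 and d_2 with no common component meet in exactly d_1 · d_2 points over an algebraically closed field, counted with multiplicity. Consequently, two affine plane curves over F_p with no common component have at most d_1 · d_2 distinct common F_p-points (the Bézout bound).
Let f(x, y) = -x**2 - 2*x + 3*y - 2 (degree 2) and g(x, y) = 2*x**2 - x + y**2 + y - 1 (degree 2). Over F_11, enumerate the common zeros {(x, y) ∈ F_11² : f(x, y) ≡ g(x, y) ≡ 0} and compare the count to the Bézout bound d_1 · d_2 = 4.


Common zeros: {(8, 9), (10, 4)}; count = 2; Bézout bound = 4.

deg(f) = 2, deg(g) = 2, so Bézout bound = 4.
Scan x ∈ F_11. For each x, list the y ∈ F_11 with f(x, y) ≡ 0 and those with g(x, y) ≡ 0 (mod 11); the common zeros in that column are the intersection.
  x = 0: f ≡ 0 at y ∈ {8}; g ≡ 0 at y ∈ {3, 7}; common: ∅.
  x = 1: f ≡ 0 at y ∈ {9}; g ≡ 0 at y ∈ {0, 10}; common: ∅.
  x = 2: f ≡ 0 at y ∈ {7}; g ≡ 0 at y ∈ {2, 8}; common: ∅.
  x = 3: f ≡ 0 at y ∈ {2}; g ≡ 0 at y ∈ {5}; common: ∅.
  x = 4: f ≡ 0 at y ∈ {5}; g ≡ 0 at y ∈ {2, 8}; common: ∅.
  x = 5: f ≡ 0 at y ∈ {5}; g ≡ 0 at y ∈ {0, 10}; common: ∅.
  x = 6: f ≡ 0 at y ∈ {2}; g ≡ 0 at y ∈ {3, 7}; common: ∅.
  x = 7: f ≡ 0 at y ∈ {7}; g ≡ 0 at y ∈ {4, 6}; common: ∅.
  x = 8: f ≡ 0 at y ∈ {9}; g ≡ 0 at y ∈ {1, 9}; common: {9}.
  x = 9: f ≡ 0 at y ∈ {8}; g ≡ 0 at y ∈ {1, 9}; common: ∅.
  x = 10: f ≡ 0 at y ∈ {4}; g ≡ 0 at y ∈ {4, 6}; common: {4}.
Collecting: common zeros = {(8, 9), (10, 4)}, so the count is 2.
Comparison with the Bézout bound: 2 ≤ 4 = deg(f)·deg(g), as expected for curves with no common component (the affine F_11-count falls short of the bound because intersections may lie at infinity, over extension fields, or carry multiplicity).
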